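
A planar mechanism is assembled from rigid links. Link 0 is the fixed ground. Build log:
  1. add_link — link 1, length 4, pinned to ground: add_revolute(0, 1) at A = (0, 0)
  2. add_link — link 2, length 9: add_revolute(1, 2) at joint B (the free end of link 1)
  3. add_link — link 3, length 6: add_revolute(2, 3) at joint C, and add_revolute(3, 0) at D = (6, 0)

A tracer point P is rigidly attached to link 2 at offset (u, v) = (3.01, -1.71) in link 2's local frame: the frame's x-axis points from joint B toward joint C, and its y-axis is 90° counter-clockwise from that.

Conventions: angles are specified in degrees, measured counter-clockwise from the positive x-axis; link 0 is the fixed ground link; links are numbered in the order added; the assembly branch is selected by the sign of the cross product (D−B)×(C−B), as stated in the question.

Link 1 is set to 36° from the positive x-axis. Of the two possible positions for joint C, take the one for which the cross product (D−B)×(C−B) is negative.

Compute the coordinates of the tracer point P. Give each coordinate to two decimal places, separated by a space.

A=(0,0), D=(6.00,0)
B = A + 4.00·(cos36°, sin36°) = (3.2361, 2.3511)
|BD| = 3.6287
circle(B,9.00) ∩ circle(D,6.00): a=8.0150, h=4.0939
  candidates: C₊=(11.9936,0.2763) cross=14.856; C₋=(6.6884,-5.9604) cross=-14.856
  branch - wants cross < 0 → take C=(6.6884,-5.9604) (cross=-14.856)
ex = (C−B)/|BC| = (0.3836,-0.9235); ey = (0.9235,0.3836)
P = B + 3.01·ex + -1.71·ey = (2.8115,-1.0845)

2.81 -1.08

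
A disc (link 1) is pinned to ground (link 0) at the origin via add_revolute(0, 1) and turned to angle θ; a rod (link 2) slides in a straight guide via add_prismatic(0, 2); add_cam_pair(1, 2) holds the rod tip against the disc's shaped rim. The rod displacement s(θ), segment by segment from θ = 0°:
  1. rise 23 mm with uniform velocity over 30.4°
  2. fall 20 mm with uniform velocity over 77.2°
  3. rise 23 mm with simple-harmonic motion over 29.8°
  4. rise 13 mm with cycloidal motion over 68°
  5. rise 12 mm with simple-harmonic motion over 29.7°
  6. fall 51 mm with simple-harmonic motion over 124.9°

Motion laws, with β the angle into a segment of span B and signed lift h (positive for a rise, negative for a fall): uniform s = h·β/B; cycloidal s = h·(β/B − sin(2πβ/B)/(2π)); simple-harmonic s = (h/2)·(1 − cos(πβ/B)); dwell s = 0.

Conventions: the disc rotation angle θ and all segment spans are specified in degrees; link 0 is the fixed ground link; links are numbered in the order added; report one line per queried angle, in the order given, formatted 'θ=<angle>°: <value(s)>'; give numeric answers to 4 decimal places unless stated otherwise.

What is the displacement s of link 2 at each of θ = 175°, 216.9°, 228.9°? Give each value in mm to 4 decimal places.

segment 1 (0° to 30.4°, uniform, h = 23) is passed completely: s = 0.0000 + (23) = 23.0000
segment 2 (30.4° to 107.6°, uniform, h = -20) is passed completely: s = 23.0000 + (-20) = 3.0000
segment 3 (107.6° to 137.4°, simple-harmonic, h = 23) is passed completely: s = 3.0000 + (23) = 26.0000
θ = 175° falls in segment 4 (137.4° to 205.4°, cycloidal, h = 13): β = 175 − 137.4 = 37.6°, B = 68°; Δs = 13·(0.5529 − sin(2π·0.5529)/(2π)) = 7.8638; s = 26.0000 + 7.8638 = 33.8638
segment 4 (137.4° to 205.4°, cycloidal, h = 13) is passed completely: s = 26.0000 + (13) = 39.0000
θ = 216.9° falls in segment 5 (205.4° to 235.1°, simple-harmonic, h = 12): β = 216.9 − 205.4 = 11.5°, B = 29.7°; Δs = 12/2·(1 − cos(π·0.3872)) = 3.9181; s = 39.0000 + 3.9181 = 42.9181
θ = 228.9° falls in segment 5 (205.4° to 235.1°, simple-harmonic, h = 12): β = 228.9 − 205.4 = 23.5°, B = 29.7°; Δs = 12/2·(1 − cos(π·0.7912)) = 10.7553; s = 39.0000 + 10.7553 = 49.7553

θ=175°: 33.8638
θ=216.9°: 42.9181
θ=228.9°: 49.7553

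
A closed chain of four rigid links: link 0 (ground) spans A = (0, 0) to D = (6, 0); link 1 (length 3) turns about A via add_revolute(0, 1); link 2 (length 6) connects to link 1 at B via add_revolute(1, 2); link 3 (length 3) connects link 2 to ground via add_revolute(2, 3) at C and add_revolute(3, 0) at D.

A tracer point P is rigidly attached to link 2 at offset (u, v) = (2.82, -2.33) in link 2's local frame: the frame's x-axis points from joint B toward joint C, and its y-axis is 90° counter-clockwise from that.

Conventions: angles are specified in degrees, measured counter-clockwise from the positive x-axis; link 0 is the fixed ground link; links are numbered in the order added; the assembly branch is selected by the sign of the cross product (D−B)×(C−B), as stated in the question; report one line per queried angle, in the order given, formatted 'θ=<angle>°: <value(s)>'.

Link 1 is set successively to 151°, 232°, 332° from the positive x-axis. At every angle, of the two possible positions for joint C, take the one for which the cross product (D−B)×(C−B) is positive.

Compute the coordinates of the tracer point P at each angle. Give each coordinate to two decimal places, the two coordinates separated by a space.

A=(0,0), D=(6.00,0)
θ=151°: B = A + 3.00·(cos151°, sin151°) = (-2.6239, 1.4544)
θ=151°: |BD| = 8.7456
θ=151°: circle(B,6.00) ∩ circle(D,3.00): a=5.9164, h=0.9978
θ=151°:   candidates: C₊=(3.3761,1.4544) cross=8.727; C₋=(3.0443,-0.5134) cross=-8.727
θ=151°:   branch + wants cross > 0 → take C=(3.3761,1.4544) (cross=8.727)
θ=151°: ex = (C−B)/|BC| = (1.0000,-0.0000); ey = (0.0000,1.0000)
θ=151°: P = B + 2.82·ex + -2.33·ey = (0.1961,-0.8756)
θ=232°: B = A + 3.00·(cos232°, sin232°) = (-1.8470, -2.3640)
θ=232°: |BD| = 8.1954
θ=232°: circle(B,6.00) ∩ circle(D,3.00): a=5.7450, h=1.7308
θ=232°:   candidates: C₊=(3.1545,0.9503) cross=14.184; C₋=(4.1530,-2.3640) cross=-14.184
θ=232°:   branch + wants cross > 0 → take C=(3.1545,0.9503) (cross=14.184)
θ=232°: ex = (C−B)/|BC| = (0.8336,0.5524); ey = (-0.5524,0.8336)
θ=232°: P = B + 2.82·ex + -2.33·ey = (1.7908,-2.7485)
θ=332°: B = A + 3.00·(cos332°, sin332°) = (2.6488, -1.4084)
θ=332°: |BD| = 3.6351
θ=332°: circle(B,6.00) ∩ circle(D,3.00): a=5.5313, h=2.3247
θ=332°:   candidates: C₊=(6.8474,2.8778) cross=8.450; C₋=(8.6488,-1.4084) cross=-8.450
θ=332°:   branch + wants cross > 0 → take C=(6.8474,2.8778) (cross=8.450)
θ=332°: ex = (C−B)/|BC| = (0.6998,0.7144); ey = (-0.7144,0.6998)
θ=332°: P = B + 2.82·ex + -2.33·ey = (6.2867,-1.0243)

θ=151°: 0.20 -0.88
θ=232°: 1.79 -2.75
θ=332°: 6.29 -1.02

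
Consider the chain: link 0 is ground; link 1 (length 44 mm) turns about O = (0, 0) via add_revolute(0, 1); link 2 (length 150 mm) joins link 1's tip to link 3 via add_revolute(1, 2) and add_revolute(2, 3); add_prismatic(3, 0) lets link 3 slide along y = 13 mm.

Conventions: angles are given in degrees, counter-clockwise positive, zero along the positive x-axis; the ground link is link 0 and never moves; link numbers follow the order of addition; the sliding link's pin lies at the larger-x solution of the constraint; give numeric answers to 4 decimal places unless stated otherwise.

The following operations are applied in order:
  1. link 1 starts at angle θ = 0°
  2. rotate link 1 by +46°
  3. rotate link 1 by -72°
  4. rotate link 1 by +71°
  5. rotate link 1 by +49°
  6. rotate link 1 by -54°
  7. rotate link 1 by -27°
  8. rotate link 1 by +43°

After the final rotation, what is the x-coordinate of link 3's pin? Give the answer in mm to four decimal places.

geometry: r = 44 mm, L = 150 mm, e = 13 mm; θ starts at 0°
rotate link 1 by +46°: θ ← 0° +46° = 46°
rotate link 1 by -72°: θ ← 46° -72° = -26°
rotate link 1 by +71°: θ ← -26° +71° = 45°
rotate link 1 by +49°: θ ← 45° +49° = 94°
rotate link 1 by -54°: θ ← 94° -54° = 40°
rotate link 1 by -27°: θ ← 40° -27° = 13°
rotate link 1 by +43°: θ ← 13° +43° = 56°
crank pin P = (r cos θ, r sin θ) = (24.604488, 36.477653)
h = r sin θ − e = 36.477653 − 13 = 23.477653
x = r cos θ + √(L² − h²) = 24.604488 + 148.151273 = 172.755761

172.7558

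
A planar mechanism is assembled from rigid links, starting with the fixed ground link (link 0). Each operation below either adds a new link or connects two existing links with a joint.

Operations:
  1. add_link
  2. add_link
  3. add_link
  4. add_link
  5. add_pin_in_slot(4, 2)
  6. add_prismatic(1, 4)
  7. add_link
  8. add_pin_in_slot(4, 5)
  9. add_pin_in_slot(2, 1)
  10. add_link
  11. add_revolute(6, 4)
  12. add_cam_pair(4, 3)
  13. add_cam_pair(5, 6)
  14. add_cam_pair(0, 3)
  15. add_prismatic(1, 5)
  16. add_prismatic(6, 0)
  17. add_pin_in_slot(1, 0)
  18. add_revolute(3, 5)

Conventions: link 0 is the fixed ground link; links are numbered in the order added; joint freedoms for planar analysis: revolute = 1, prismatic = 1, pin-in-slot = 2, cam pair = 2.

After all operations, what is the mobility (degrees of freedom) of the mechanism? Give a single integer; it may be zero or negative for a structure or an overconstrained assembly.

ground; <1,0,0>
#1 <2,0,0>
#2 <3,0,0>
#3 <4,0,0>
#4 <5,0,0>
PS:4↔2 J2 <5,0,1>
P:1↔4 J1 <5,1,1>
#5 <6,1,1>
PS:4↔5 J2 <6,1,2>
PS:2↔1 J2 <6,1,3>
#6 <7,1,3>
R:6↔4 J1 <7,2,3>
C:4↔3 J2 <7,2,4>
C:5↔6 J2 <7,2,5>
C:0↔3 J2 <7,2,6>
P:1↔5 J1 <7,3,6>
P:6↔0 J1 <7,4,6>
PS:1↔0 J2 <7,4,7>
R:3↔5 J1 <7,5,7>
3×6 − 2×5 − 1×7 = 1

M = 1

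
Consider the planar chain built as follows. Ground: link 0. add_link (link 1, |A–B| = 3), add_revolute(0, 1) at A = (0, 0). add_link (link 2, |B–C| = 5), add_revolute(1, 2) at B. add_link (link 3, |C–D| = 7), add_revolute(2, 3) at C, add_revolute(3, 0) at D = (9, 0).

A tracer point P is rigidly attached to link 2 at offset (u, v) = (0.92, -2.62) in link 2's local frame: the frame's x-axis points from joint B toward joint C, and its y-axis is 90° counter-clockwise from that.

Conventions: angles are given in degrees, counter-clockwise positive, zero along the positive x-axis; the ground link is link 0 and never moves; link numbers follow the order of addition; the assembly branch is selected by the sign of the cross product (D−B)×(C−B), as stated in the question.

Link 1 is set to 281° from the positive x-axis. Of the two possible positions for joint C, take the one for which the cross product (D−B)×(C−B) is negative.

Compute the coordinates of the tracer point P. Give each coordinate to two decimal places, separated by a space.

A=(0,0), D=(9.00,0)
B = A + 3.00·(cos281°, sin281°) = (0.5724, -2.9449)
|BD| = 8.9273
circle(B,5.00) ∩ circle(D,7.00): a=3.1194, h=3.9076
  candidates: C₊=(2.2283,1.7730) cross=34.884; C₋=(4.8063,-5.6047) cross=-34.884
  branch - wants cross < 0 → take C=(4.8063,-5.6047) (cross=-34.884)
ex = (C−B)/|BC| = (0.8468,-0.5320); ey = (0.5320,0.8468)
P = B + 0.92·ex + -2.62·ey = (-0.0423,-5.6528)

-0.04 -5.65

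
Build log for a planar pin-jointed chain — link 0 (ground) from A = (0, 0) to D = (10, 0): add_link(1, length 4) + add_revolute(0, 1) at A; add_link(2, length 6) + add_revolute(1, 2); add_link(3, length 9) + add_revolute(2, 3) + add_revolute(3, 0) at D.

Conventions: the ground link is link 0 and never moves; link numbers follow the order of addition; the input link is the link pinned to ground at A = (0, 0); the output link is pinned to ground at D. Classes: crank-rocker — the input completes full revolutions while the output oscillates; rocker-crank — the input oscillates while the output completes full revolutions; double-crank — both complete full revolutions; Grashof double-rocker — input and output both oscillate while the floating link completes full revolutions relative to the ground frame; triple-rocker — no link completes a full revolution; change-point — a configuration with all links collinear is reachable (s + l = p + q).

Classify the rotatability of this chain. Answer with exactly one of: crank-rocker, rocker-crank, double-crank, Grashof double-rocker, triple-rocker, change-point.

lengths: ground=10, input=4, coupler=6, output=9
sorted: s=4 (shortest), l=10 (longest), p+q=15
s + l = 14 vs p + q = 15
s + l < p + q (Grashof) with shortest = input link → crank-rocker

crank-rocker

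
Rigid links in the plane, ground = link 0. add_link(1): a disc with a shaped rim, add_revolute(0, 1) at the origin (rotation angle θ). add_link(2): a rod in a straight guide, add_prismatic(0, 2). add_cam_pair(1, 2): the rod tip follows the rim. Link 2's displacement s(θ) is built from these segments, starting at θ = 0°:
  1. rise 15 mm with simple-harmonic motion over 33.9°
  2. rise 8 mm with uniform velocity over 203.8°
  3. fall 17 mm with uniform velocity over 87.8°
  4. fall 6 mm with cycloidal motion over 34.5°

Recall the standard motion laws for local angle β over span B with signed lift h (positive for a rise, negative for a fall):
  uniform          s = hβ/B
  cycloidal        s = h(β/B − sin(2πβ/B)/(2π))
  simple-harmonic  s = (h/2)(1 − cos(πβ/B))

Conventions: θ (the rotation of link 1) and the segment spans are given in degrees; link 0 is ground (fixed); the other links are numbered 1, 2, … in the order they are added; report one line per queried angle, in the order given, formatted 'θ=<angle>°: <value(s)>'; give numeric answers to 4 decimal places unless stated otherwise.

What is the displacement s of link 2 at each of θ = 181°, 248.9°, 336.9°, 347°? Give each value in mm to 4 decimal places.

segment 1 (0° to 33.9°, simple-harmonic, h = 15) is passed completely: s = 0.0000 + (15) = 15.0000
θ = 181° falls in segment 2 (33.9° to 237.7°, uniform, h = 8): β = 181 − 33.9 = 147.1°, B = 203.8°; Δs = 8·147.1/203.8 = 5.7743; s = 15.0000 + 5.7743 = 20.7743
segment 2 (33.9° to 237.7°, uniform, h = 8) is passed completely: s = 15.0000 + (8) = 23.0000
θ = 248.9° falls in segment 3 (237.7° to 325.5°, uniform, h = -17): β = 248.9 − 237.7 = 11.2°, B = 87.8°; Δs = -17·11.2/87.8 = -2.1686; s = 23.0000 − 2.1686 = 20.8314
segment 3 (237.7° to 325.5°, uniform, h = -17) is passed completely: s = 23.0000 + (-17) = 6.0000
θ = 336.9° falls in segment 4 (325.5° to 360°, cycloidal, h = -6): β = 336.9 − 325.5 = 11.4°, B = 34.5°; Δs = -6·(0.3304 − sin(2π·0.3304)/(2π)) = -1.1471; s = 6.0000 − 1.1471 = 4.8529
θ = 347° falls in segment 4 (325.5° to 360°, cycloidal, h = -6): β = 347 − 325.5 = 21.5°, B = 34.5°; Δs = -6·(0.6232 − sin(2π·0.6232)/(2π)) = -4.4066; s = 6.0000 − 4.4066 = 1.5934

θ=181°: 20.7743
θ=248.9°: 20.8314
θ=336.9°: 4.8529
θ=347°: 1.5934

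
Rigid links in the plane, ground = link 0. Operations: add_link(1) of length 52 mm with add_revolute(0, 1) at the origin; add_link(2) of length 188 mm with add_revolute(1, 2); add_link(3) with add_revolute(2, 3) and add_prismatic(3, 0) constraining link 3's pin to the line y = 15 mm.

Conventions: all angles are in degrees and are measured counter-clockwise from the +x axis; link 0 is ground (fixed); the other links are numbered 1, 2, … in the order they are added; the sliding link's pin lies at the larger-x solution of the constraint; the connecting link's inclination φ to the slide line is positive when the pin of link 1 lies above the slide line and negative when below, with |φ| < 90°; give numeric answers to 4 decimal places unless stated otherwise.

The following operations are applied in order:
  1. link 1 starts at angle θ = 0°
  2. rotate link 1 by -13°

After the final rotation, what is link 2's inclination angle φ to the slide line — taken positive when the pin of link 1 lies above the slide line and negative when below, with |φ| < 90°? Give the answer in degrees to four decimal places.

geometry: r = 52 mm, L = 188 mm, e = 15 mm; θ starts at 0°
rotate link 1 by -13°: θ ← 0° -13° = -13°
h = r sin θ − e = -11.697455 − 15 = -26.697455
sin φ = h / L = -26.697455 / 188 = -0.14200774
φ = arcsin(-0.14200774) = -8.164042°

-8.1640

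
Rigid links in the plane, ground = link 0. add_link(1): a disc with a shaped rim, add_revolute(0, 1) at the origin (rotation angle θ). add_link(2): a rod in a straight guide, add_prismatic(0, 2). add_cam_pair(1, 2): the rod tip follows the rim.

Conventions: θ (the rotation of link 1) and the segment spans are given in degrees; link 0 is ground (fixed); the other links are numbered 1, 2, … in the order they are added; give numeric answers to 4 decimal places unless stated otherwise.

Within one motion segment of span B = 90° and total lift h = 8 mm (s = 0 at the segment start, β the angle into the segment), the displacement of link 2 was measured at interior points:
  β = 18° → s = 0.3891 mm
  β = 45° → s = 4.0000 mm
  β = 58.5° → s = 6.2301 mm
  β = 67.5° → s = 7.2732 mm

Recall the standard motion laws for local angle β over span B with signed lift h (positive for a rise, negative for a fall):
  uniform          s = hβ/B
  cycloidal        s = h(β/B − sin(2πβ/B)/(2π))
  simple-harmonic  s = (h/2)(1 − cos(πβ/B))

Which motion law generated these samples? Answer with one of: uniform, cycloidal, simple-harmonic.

candidates at β/B = r: uniform s = h·r (linear in β); cycloidal s = h·(r − sin(2πr)/(2π)); simple-harmonic s = (h/2)(1 − cos(πr))
β=18°: printed 0.3891 | uniform 1.6000, cycloidal 0.3891, simple-harmonic 0.7639
β=45°: printed 4.0000 | uniform 4.0000, cycloidal 4.0000, simple-harmonic 4.0000
β=58.5°: printed 6.2301 | uniform 5.2000, cycloidal 6.2301, simple-harmonic 5.8160
β=67.5°: printed 7.2732 | uniform 6.0000, cycloidal 7.2732, simple-harmonic 6.8284
only one law matches every sample → cycloidal

cycloidal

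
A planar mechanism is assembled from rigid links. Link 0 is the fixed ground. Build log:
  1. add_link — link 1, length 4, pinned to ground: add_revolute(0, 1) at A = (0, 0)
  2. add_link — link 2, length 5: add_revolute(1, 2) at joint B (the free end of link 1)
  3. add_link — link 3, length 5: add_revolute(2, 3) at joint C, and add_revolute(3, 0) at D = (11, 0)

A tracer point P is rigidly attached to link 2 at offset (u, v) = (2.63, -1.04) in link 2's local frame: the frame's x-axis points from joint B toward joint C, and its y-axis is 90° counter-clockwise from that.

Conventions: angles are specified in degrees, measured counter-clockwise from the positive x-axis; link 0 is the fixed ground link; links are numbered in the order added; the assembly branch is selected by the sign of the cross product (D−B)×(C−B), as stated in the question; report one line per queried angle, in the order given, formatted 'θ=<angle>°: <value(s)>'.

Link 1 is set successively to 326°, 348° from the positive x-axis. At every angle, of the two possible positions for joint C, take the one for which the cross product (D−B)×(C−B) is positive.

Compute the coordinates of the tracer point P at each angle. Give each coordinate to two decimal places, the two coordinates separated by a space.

A=(0,0), D=(11.00,0)
θ=326°: B = A + 4.00·(cos326°, sin326°) = (3.3162, -2.2368)
θ=326°: |BD| = 8.0028
θ=326°: circle(B,5.00) ∩ circle(D,5.00): a=4.0014, h=2.9981
θ=326°:   candidates: C₊=(6.3201,1.7603) cross=23.993; C₋=(7.9961,-3.9970) cross=-23.993
θ=326°:   branch + wants cross > 0 → take C=(6.3201,1.7603) (cross=23.993)
θ=326°: ex = (C−B)/|BC| = (0.6008,0.7994); ey = (-0.7994,0.6008)
θ=326°: P = B + 2.63·ex + -1.04·ey = (5.7276,-0.7592)
θ=348°: B = A + 4.00·(cos348°, sin348°) = (3.9126, -0.8316)
θ=348°: |BD| = 7.1360
θ=348°: circle(B,5.00) ∩ circle(D,5.00): a=3.5680, h=3.5027
θ=348°:   candidates: C₊=(7.0481,3.0631) cross=24.996; C₋=(7.8645,-3.8947) cross=-24.996
θ=348°:   branch + wants cross > 0 → take C=(7.0481,3.0631) (cross=24.996)
θ=348°: ex = (C−B)/|BC| = (0.6271,0.7789); ey = (-0.7789,0.6271)
θ=348°: P = B + 2.63·ex + -1.04·ey = (6.3720,0.5648)

θ=326°: 5.73 -0.76
θ=348°: 6.37 0.56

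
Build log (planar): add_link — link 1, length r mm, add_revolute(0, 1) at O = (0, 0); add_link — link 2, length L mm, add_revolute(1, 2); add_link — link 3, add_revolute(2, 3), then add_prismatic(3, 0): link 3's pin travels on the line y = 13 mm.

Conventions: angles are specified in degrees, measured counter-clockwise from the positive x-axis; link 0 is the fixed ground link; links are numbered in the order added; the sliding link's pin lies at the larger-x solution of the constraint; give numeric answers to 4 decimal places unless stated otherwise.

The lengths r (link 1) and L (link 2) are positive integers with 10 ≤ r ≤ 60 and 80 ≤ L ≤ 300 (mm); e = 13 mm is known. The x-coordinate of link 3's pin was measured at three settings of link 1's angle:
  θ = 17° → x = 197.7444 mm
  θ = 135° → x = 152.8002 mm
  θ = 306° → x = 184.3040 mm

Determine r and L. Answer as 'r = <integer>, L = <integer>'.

constraint per measurement: (x − r cos θ)² + (r sin θ − e)² = L²
subtracting the θ₁ and θ₂ equations cancels the r² and L² terms:
r = (x₁² − x₂²) / (2[(x₁cos θ₁ + e sin θ₁) − (x₂cos θ₂ + e sin θ₂)]) = 27.0000 → r = 27
L² = (x₁ − r cos θ₁)² + (r sin θ₁ − e)² = 29583.9916 → L = 172.0000 → L = 172
check at θ₃=306°: x = 184.3040 (printed 184.3040) ✓

r = 27, L = 172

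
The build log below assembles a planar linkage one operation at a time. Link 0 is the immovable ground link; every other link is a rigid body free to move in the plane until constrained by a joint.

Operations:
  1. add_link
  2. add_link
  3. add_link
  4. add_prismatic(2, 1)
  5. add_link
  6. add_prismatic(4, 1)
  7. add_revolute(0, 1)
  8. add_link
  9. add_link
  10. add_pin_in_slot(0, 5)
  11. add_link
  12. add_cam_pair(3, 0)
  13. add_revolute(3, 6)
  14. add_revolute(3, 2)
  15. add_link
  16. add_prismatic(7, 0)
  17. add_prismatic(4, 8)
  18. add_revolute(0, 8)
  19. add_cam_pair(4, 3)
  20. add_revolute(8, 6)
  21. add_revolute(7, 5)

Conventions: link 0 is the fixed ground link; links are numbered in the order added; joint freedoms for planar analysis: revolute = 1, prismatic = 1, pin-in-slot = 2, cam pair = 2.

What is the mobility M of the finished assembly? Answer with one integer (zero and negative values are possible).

link 0 = ground. State L|J1|J2 = 1|0|0
+link1  2|0|0
+link2  3|0|0
+link3  4|0|0
P(2,1) f=1→J1  4|1|0
+link4  5|1|0
P(4,1) f=1→J1  5|2|0
R(0,1) f=1→J1  5|3|0
+link5  6|3|0
+link6  7|3|0
PS(0,5) f=2→J2  7|3|1
+link7  8|3|1
C(3,0) f=2→J2  8|3|2
R(3,6) f=1→J1  8|4|2
R(3,2) f=1→J1  8|5|2
+link8  9|5|2
P(7,0) f=1→J1  9|6|2
P(4,8) f=1→J1  9|7|2
R(0,8) f=1→J1  9|8|2
C(4,3) f=2→J2  9|8|3
R(8,6) f=1→J1  9|9|3
R(7,5) f=1→J1  9|10|3
M = 3(9−1)−2·10−3 = 24−20−3 = 1

M = 1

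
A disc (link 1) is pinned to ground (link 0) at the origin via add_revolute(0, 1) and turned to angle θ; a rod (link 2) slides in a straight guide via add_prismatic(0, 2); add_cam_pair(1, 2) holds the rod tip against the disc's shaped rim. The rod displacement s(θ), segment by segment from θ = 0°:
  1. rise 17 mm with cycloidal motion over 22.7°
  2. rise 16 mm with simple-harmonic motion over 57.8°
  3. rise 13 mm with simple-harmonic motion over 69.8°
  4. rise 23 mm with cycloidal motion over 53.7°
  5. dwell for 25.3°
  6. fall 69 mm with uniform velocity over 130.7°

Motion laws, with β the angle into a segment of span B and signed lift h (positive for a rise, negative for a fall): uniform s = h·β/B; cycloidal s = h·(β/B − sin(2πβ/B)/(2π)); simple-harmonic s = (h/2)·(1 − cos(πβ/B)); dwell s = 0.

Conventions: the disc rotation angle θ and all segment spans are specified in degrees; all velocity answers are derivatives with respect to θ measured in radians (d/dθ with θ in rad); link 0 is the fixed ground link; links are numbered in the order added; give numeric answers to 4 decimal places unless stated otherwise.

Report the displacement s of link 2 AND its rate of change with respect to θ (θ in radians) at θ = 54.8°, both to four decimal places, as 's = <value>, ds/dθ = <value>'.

segment 1 (0° to 22.7°, cycloidal, h = 17) is passed completely: s = 0.0000 + (17) = 17.0000
θ = 54.8° falls in segment 2 (22.7° to 80.5°, simple-harmonic, h = 16): β = 54.8 − 22.7 = 32.1°, B = 57.8°; Δs = 16/2·(1 − cos(π·0.5554)) = 9.3844; s = 17.0000 + 9.3844 = 26.3844
velocity in seg [22.7°–80.5°] (simple-harmonic), θ in radians: β = 32.1° = 0.5603 rad, B = 57.8° = 1.0088 rad; ds/dθ = (πh/(2B)) sin(πβ/B) = (π·16/(2·1.0088)) sin(π·0.5554) = 24.537611 mm/rad

s = 26.3844, ds/dθ = 24.5376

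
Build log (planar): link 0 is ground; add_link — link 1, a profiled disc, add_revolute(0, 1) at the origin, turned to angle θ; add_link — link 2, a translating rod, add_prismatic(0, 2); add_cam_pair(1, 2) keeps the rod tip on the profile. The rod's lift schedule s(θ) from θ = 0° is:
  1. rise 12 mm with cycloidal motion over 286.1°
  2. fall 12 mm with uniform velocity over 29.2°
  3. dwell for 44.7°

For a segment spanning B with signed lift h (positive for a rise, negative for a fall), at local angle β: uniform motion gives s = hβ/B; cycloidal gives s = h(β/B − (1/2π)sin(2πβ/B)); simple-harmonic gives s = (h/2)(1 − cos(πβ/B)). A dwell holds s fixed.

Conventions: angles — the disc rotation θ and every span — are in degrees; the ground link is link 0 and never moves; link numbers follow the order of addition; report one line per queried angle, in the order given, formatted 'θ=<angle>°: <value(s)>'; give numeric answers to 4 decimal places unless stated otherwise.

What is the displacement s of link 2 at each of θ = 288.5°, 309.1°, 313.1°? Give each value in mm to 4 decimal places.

seg 1 [0°–286.1°] cycloidal, h=12: full span → s += 12 → s = 12.0000
seg 2 [286.1°–315.3°] uniform, h=-12: θ=288.5° here. β=2.4, B=29.2. -12·2.4/29.2 = -0.9863 → s = 11.0137
seg 2 [286.1°–315.3°] uniform, h=-12: θ=309.1° here. β=23, B=29.2. -12·23/29.2 = -9.4521 → s = 2.5479
seg 2 [286.1°–315.3°] uniform, h=-12: θ=313.1° here. β=27, B=29.2. -12·27/29.2 = -11.0959 → s = 0.9041

θ=288.5°: 11.0137
θ=309.1°: 2.5479
θ=313.1°: 0.9041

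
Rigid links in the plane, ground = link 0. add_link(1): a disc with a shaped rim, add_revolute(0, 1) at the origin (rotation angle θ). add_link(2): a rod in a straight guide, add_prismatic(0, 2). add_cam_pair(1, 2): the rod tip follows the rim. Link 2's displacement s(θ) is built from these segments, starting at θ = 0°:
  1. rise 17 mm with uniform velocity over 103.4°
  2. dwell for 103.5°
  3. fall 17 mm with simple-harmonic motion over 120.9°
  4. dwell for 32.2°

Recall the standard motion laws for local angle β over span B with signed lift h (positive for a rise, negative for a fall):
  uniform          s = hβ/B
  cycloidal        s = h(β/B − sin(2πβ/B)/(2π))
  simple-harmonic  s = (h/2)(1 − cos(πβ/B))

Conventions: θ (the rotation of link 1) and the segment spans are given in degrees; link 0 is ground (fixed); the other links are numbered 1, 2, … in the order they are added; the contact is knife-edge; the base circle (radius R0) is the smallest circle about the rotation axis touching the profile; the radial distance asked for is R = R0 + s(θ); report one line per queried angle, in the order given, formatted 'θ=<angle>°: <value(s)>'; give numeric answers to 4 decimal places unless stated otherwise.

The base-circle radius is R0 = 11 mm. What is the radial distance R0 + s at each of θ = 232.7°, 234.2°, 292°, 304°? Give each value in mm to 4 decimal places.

segment 1 (0° to 103.4°, uniform, h = 17) is passed completely: s = 0.0000 + (17) = 17.0000
segment 2 (103.4° to 206.9°, dwell): s unchanged at 17.0000
θ = 232.7° falls in segment 3 (206.9° to 327.8°, simple-harmonic, h = -17): β = 232.7 − 206.9 = 25.8°, B = 120.9°; Δs = -17/2·(1 − cos(π·0.2134)) = -1.8397; s = 17.0000 − 1.8397 = 15.1603
θ = 234.2° falls in segment 3 (206.9° to 327.8°, simple-harmonic, h = -17): β = 234.2 − 206.9 = 27.3°, B = 120.9°; Δs = -17/2·(1 − cos(π·0.2258)) = -2.0506; s = 17.0000 − 2.0506 = 14.9494
θ = 292° falls in segment 3 (206.9° to 327.8°, simple-harmonic, h = -17): β = 292 − 206.9 = 85.1°, B = 120.9°; Δs = -17/2·(1 − cos(π·0.7039)) = -13.5798; s = 17.0000 − 13.5798 = 3.4202
θ = 304° falls in segment 3 (206.9° to 327.8°, simple-harmonic, h = -17): β = 304 − 206.9 = 97.1°, B = 120.9°; Δs = -17/2·(1 − cos(π·0.8031)) = -15.4256; s = 17.0000 − 15.4256 = 1.5744
θ=232.7°: R = R0 + s = 11 + 15.1603 = 26.1603
θ=234.2°: R = R0 + s = 11 + 14.9494 = 25.9494
θ=292°: R = R0 + s = 11 + 3.4202 = 14.4202
θ=304°: R = R0 + s = 11 + 1.5744 = 12.5744

θ=232.7°: 26.1603
θ=234.2°: 25.9494
θ=292°: 14.4202
θ=304°: 12.5744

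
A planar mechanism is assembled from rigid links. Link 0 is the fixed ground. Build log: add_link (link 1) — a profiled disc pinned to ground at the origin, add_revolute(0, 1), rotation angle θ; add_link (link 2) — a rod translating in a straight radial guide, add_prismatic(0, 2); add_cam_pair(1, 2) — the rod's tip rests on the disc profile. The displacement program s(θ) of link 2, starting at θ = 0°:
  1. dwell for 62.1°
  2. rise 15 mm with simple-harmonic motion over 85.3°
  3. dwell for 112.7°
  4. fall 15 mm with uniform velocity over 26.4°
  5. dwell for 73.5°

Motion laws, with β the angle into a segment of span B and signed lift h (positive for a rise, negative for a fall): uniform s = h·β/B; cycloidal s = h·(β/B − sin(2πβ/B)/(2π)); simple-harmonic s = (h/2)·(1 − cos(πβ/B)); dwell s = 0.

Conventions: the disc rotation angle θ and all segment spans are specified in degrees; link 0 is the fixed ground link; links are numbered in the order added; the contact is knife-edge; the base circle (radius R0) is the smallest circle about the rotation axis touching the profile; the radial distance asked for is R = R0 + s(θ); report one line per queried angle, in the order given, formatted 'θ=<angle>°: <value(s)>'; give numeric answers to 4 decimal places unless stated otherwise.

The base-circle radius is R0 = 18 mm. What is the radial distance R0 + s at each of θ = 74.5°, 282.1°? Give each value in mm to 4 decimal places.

seg 1 [0°–62.1°] dwell: s stays 0.0000
seg 2 [62.1°–147.4°] simple-harmonic, h=15: θ=74.5° here. β=12.4, B=85.3. 15/2·(1 − cos(π·0.1454)) = 0.7686 → s = 0.7686
seg 2 [62.1°–147.4°] simple-harmonic, h=15: full span → s += 15 → s = 15.0000
seg 3 [147.4°–260.1°] dwell: s stays 15.0000
seg 4 [260.1°–286.5°] uniform, h=-15: θ=282.1° here. β=22, B=26.4. -15·22/26.4 = -12.5000 → s = 2.5000
θ=74.5°: R = R0 + s = 18 + 0.7686 = 18.7686
θ=282.1°: R = R0 + s = 18 + 2.5000 = 20.5000

θ=74.5°: 18.7686
θ=282.1°: 20.5000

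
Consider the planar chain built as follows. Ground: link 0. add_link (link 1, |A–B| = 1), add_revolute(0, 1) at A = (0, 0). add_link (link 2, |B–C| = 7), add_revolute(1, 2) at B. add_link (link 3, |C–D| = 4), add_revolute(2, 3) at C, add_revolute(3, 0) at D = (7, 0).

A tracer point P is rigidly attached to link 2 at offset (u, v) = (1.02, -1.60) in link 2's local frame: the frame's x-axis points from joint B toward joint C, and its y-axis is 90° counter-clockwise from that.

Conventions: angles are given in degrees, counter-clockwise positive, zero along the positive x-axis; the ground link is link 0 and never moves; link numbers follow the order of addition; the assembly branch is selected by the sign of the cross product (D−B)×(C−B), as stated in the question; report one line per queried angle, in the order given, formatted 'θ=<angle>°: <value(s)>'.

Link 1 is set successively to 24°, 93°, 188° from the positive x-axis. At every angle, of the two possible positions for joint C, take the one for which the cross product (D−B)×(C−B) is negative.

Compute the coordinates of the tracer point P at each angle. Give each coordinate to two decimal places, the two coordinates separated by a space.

A=(0,0), D=(7.00,0)
θ=24°: B = A + 1.00·(cos24°, sin24°) = (0.9135, 0.4067)
θ=24°: |BD| = 6.1000
θ=24°: circle(B,7.00) ∩ circle(D,4.00): a=5.7549, h=3.9851
θ=24°:   candidates: C₊=(6.9214,3.9992) cross=24.309; C₋=(6.3899,-3.9532) cross=-24.309
θ=24°:   branch - wants cross < 0 → take C=(6.3899,-3.9532) (cross=-24.309)
θ=24°: ex = (C−B)/|BC| = (0.7823,-0.6228); ey = (0.6228,0.7823)
θ=24°: P = B + 1.02·ex + -1.60·ey = (0.7150,-1.4803)
θ=93°: B = A + 1.00·(cos93°, sin93°) = (-0.0523, 0.9986)
θ=93°: |BD| = 7.1227
θ=93°: circle(B,7.00) ∩ circle(D,4.00): a=5.8779, h=3.8014
θ=93°:   candidates: C₊=(6.3005,3.9384) cross=27.076; C₋=(5.2345,-3.5893) cross=-27.076
θ=93°:   branch - wants cross < 0 → take C=(5.2345,-3.5893) (cross=-27.076)
θ=93°: ex = (C−B)/|BC| = (0.7553,-0.6554); ey = (0.6554,0.7553)
θ=93°: P = B + 1.02·ex + -1.60·ey = (-0.3306,-0.8783)
θ=188°: B = A + 1.00·(cos188°, sin188°) = (-0.9903, -0.1392)
θ=188°: |BD| = 7.9915
θ=188°: circle(B,7.00) ∩ circle(D,4.00): a=6.0604, h=3.5030
θ=188°:   candidates: C₊=(5.0082,3.4688) cross=27.994; C₋=(5.1303,-3.5361) cross=-27.994
θ=188°:   branch - wants cross < 0 → take C=(5.1303,-3.5361) (cross=-27.994)
θ=188°: ex = (C−B)/|BC| = (0.8744,-0.4853); ey = (0.4853,0.8744)
θ=188°: P = B + 1.02·ex + -1.60·ey = (-0.8749,-2.0331)

θ=24°: 0.71 -1.48
θ=93°: -0.33 -0.88
θ=188°: -0.87 -2.03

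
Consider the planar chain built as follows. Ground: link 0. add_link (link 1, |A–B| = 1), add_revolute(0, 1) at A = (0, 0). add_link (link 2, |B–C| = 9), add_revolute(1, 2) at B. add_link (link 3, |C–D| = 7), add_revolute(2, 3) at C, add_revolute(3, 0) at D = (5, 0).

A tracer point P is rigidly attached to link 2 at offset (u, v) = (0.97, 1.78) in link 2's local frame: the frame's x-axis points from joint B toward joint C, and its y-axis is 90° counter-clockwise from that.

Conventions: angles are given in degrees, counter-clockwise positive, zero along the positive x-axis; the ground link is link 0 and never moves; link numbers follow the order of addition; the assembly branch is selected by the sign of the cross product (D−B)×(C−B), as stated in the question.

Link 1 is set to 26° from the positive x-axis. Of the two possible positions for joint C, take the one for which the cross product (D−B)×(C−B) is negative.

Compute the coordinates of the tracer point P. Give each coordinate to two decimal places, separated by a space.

A=(0,0), D=(5.00,0)
B = A + 1.00·(cos26°, sin26°) = (0.8988, 0.4384)
|BD| = 4.1246
circle(B,9.00) ∩ circle(D,7.00): a=5.9415, h=6.7601
  candidates: C₊=(7.5251,6.5287) cross=27.882; C₋=(6.0881,-6.9149) cross=-27.882
  branch - wants cross < 0 → take C=(6.0881,-6.9149) (cross=-27.882)
ex = (C−B)/|BC| = (0.5766,-0.8170); ey = (0.8170,0.5766)
P = B + 0.97·ex + 1.78·ey = (2.9124,0.6722)

2.91 0.67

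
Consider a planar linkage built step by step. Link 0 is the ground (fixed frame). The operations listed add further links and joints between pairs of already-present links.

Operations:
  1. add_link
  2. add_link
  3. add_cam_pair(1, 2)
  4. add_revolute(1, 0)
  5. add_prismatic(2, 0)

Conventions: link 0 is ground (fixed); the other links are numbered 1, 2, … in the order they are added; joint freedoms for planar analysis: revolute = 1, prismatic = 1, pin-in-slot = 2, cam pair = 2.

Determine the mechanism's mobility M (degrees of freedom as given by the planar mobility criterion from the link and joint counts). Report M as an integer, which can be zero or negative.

link 0 = ground. State L|J1|J2 = 1|0|0
+link1  2|0|0
+link2  3|0|0
C(1,2) f=2→J2  3|0|1
R(1,0) f=1→J1  3|1|1
P(2,0) f=1→J1  3|2|1
M = 3(3−1)−2·2−1 = 6−4−1 = 1

M = 1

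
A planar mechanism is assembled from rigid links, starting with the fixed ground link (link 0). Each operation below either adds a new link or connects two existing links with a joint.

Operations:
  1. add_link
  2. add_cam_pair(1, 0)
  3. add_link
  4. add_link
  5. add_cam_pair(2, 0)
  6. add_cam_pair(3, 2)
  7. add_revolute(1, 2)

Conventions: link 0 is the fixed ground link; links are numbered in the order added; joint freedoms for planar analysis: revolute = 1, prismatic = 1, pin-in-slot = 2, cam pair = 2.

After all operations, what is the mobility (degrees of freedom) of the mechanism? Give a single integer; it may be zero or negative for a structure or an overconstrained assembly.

link 0 = ground. State L|J1|J2 = 1|0|0
+link1  2|0|0
C(1,0) f=2→J2  2|0|1
+link2  3|0|1
+link3  4|0|1
C(2,0) f=2→J2  4|0|2
C(3,2) f=2→J2  4|0|3
R(1,2) f=1→J1  4|1|3
M = 3(4−1)−2·1−3 = 9−2−3 = 4

M = 4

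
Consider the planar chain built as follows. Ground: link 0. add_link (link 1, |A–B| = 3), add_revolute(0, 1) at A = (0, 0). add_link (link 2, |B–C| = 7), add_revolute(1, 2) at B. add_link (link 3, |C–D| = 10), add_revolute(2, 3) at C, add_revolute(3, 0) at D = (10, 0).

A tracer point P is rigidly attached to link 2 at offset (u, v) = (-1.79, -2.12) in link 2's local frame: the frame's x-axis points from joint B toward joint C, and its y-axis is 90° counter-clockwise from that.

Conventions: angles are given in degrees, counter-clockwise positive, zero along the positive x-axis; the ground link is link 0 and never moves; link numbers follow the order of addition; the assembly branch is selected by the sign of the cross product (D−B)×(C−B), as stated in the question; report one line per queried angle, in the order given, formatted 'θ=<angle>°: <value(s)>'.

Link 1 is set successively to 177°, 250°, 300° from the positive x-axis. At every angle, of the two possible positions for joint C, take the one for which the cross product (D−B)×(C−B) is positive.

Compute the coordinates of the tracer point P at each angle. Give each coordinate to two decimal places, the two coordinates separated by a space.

A=(0,0), D=(10.00,0)
θ=177°: B = A + 3.00·(cos177°, sin177°) = (-2.9959, 0.1570)
θ=177°: |BD| = 12.9968
θ=177°: circle(B,7.00) ∩ circle(D,10.00): a=4.5364, h=5.3311
θ=177°:   candidates: C₊=(1.6046,5.4330) cross=69.288; C₋=(1.4758,-5.2285) cross=-69.288
θ=177°:   branch + wants cross > 0 → take C=(1.6046,5.4330) (cross=69.288)
θ=177°: ex = (C−B)/|BC| = (0.6572,0.7537); ey = (-0.7537,0.6572)
θ=177°: P = B + -1.79·ex + -2.12·ey = (-2.5744,-2.5854)
θ=250°: B = A + 3.00·(cos250°, sin250°) = (-1.0261, -2.8191)
θ=250°: |BD| = 11.3807
θ=250°: circle(B,7.00) ∩ circle(D,10.00): a=3.4497, h=6.0909
θ=250°:   candidates: C₊=(0.8074,3.9365) cross=69.319; C₋=(3.8249,-7.8657) cross=-69.319
θ=250°:   branch + wants cross > 0 → take C=(0.8074,3.9365) (cross=69.319)
θ=250°: ex = (C−B)/|BC| = (0.2619,0.9651); ey = (-0.9651,0.2619)
θ=250°: P = B + -1.79·ex + -2.12·ey = (0.5511,-5.1019)
θ=300°: B = A + 3.00·(cos300°, sin300°) = (1.5000, -2.5981)
θ=300°: |BD| = 8.8882
θ=300°: circle(B,7.00) ∩ circle(D,10.00): a=1.5751, h=6.8205
θ=300°:   candidates: C₊=(1.0127,4.3849) cross=60.622; C₋=(5.0000,-8.6603) cross=-60.622
θ=300°:   branch + wants cross > 0 → take C=(1.0127,4.3849) (cross=60.622)
θ=300°: ex = (C−B)/|BC| = (-0.0696,0.9976); ey = (-0.9976,-0.0696)
θ=300°: P = B + -1.79·ex + -2.12·ey = (3.7395,-4.2361)

θ=177°: -2.57 -2.59
θ=250°: 0.55 -5.10
θ=300°: 3.74 -4.24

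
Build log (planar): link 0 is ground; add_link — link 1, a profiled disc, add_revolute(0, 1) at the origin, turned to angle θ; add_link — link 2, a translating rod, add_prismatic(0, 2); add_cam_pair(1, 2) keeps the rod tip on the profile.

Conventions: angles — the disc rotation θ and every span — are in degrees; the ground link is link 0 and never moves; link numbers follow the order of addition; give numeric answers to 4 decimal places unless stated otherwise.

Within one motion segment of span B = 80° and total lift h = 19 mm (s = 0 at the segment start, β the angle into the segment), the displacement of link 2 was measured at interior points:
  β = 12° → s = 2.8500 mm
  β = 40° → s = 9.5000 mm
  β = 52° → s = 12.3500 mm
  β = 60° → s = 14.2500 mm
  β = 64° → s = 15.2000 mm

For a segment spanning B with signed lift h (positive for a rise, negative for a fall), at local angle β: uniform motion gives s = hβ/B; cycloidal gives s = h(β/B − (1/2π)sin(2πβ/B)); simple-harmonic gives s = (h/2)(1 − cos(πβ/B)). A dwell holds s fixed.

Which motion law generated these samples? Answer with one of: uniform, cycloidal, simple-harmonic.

candidates at β/B = r: uniform s = h·r (linear in β); cycloidal s = h·(r − sin(2πr)/(2π)); simple-harmonic s = (h/2)(1 − cos(πr))
β=12°: printed 2.8500 | uniform 2.8500, cycloidal 0.4036, simple-harmonic 1.0354
β=40°: printed 9.5000 | uniform 9.5000, cycloidal 9.5000, simple-harmonic 9.5000
β=52°: printed 12.3500 | uniform 12.3500, cycloidal 14.7964, simple-harmonic 13.8129
β=60°: printed 14.2500 | uniform 14.2500, cycloidal 17.2739, simple-harmonic 16.2175
β=64°: printed 15.2000 | uniform 15.2000, cycloidal 18.0759, simple-harmonic 17.1857
only one law matches every sample → uniform

uniform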